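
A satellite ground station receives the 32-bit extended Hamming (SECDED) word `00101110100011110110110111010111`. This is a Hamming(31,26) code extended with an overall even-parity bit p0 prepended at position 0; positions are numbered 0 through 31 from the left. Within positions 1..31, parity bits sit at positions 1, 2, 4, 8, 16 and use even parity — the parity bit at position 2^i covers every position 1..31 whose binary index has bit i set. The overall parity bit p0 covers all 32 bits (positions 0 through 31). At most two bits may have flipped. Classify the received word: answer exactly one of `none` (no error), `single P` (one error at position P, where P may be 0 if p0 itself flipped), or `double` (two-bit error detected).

double

s1: b1⊕b3⊕b5⊕b7⊕b9⊕b11⊕b13⊕b15⊕b17⊕b19⊕b21⊕b23⊕b25⊕b27⊕b29⊕b31 = 0⊕0⊕1⊕0⊕0⊕0⊕1⊕1⊕1⊕0⊕1⊕1⊕1⊕1⊕1⊕1 = 0
s2: b2⊕b3⊕b6⊕b7⊕b10⊕b11⊕b14⊕b15⊕b18⊕b19⊕b22⊕b23⊕b26⊕b27⊕b30⊕b31 = 1⊕0⊕1⊕0⊕0⊕0⊕1⊕1⊕1⊕0⊕0⊕1⊕0⊕1⊕1⊕1 = 1
s4: b4⊕b5⊕b6⊕b7⊕b12⊕b13⊕b14⊕b15⊕b20⊕b21⊕b22⊕b23⊕b28⊕b29⊕b30⊕b31 = 1⊕1⊕1⊕0⊕1⊕1⊕1⊕1⊕1⊕1⊕0⊕1⊕0⊕1⊕1⊕1 = 1
s8: b8⊕b9⊕b10⊕b11⊕b12⊕b13⊕b14⊕b15⊕b24⊕b25⊕b26⊕b27⊕b28⊕b29⊕b30⊕b31 = 1⊕0⊕0⊕0⊕1⊕1⊕1⊕1⊕1⊕1⊕0⊕1⊕0⊕1⊕1⊕1 = 1
s16: b16⊕b17⊕b18⊕b19⊕b20⊕b21⊕b22⊕b23⊕b24⊕b25⊕b26⊕b27⊕b28⊕b29⊕b30⊕b31 = 0⊕1⊕1⊕0⊕1⊕1⊕0⊕1⊕1⊕1⊕0⊕1⊕0⊕1⊕1⊕1 = 1
Syndrome (s16...s1) = 11110 → position 30.
Overall parity (XOR of all 32 bits, including p0): 0⊕0⊕1⊕0⊕1⊕1⊕1⊕0⊕1⊕0⊕0⊕0⊕1⊕1⊕1⊕1⊕0⊕1⊕1⊕0⊕1⊕1⊕0⊕1⊕1⊕1⊕0⊕1⊕0⊕1⊕1⊕1 = 0
Overall=0, syndrome position=30 → double-bit error detected (uncorrectable).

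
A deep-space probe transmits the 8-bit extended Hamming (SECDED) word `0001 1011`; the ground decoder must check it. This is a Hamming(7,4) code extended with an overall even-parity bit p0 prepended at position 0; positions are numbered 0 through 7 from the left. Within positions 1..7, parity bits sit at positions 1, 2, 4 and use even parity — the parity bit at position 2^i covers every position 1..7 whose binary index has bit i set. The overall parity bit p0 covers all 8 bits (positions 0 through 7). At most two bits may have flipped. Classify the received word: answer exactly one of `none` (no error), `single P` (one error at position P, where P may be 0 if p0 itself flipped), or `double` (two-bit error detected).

s1: b1⊕b3⊕b5⊕b7 = 0⊕1⊕0⊕1 = 0
s2: b2⊕b3⊕b6⊕b7 = 0⊕1⊕1⊕1 = 1
s4: b4⊕b5⊕b6⊕b7 = 1⊕0⊕1⊕1 = 1
Syndrome (s4...s1) = 110 → position 6.
Overall parity (XOR of all 8 bits, including p0): 0⊕0⊕0⊕1⊕1⊕0⊕1⊕1 = 0
Overall=0, syndrome position=6 → double-bit error detected (uncorrectable).

double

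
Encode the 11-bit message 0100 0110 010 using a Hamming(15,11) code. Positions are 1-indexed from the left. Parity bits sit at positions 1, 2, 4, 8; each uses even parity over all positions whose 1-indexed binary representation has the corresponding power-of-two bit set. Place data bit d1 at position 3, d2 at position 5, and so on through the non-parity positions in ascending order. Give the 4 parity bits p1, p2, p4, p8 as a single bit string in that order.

Place data bits at non-power-of-two positions: b3=0, b5=1, b6=0, b7=0, b9=0, b10=1, b11=1, b12=0, b13=0, b14=1, b15=0.
p1 = XOR of data positions {3,5,7,9,11,13,15} = 0⊕1⊕0⊕0⊕1⊕0⊕0 = 0
p2 = XOR of data positions {3,6,7,10,11,14,15} = 0⊕0⊕0⊕1⊕1⊕1⊕0 = 1
p4 = XOR of data positions {5,6,7,12,13,14,15} = 1⊕0⊕0⊕0⊕0⊕1⊕0 = 0
p8 = XOR of data positions {9,10,11,12,13,14,15} = 0⊕1⊕1⊕0⊕0⊕1⊕0 = 1
Parity bits p1,p2,p4,p8 = 0101

0101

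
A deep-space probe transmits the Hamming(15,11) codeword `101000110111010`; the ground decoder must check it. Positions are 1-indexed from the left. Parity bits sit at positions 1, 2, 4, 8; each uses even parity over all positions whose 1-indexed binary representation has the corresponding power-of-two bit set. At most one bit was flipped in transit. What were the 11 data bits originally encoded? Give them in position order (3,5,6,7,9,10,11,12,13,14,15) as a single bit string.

s1: b1⊕b3⊕b5⊕b7⊕b9⊕b11⊕b13⊕b15 = 1⊕1⊕0⊕1⊕0⊕1⊕0⊕0 = 0
s2: b2⊕b3⊕b6⊕b7⊕b10⊕b11⊕b14⊕b15 = 0⊕1⊕0⊕1⊕1⊕1⊕1⊕0 = 1
s4: b4⊕b5⊕b6⊕b7⊕b12⊕b13⊕b14⊕b15 = 0⊕0⊕0⊕1⊕1⊕0⊕1⊕0 = 1
s8: b8⊕b9⊕b10⊕b11⊕b12⊕b13⊕b14⊕b15 = 1⊕0⊕1⊕1⊕1⊕0⊕1⊕0 = 1
Syndrome (s8...s1) = 1110 → position 14.
Flip bit 14: corrected codeword = 101000110111000
Data bits at positions 3,5,6,7,9,10,11,12,13,14,15: 10010111000

10010111000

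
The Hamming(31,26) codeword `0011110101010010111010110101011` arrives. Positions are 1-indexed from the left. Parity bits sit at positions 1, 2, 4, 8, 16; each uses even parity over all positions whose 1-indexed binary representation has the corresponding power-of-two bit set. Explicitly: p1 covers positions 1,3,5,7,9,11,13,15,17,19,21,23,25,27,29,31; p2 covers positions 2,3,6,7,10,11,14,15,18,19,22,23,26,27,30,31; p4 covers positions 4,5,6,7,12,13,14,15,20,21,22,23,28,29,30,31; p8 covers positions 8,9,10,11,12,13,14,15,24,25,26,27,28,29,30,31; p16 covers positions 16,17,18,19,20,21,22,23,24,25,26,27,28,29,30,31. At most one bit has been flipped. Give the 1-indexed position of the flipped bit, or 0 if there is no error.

8

s1: b1⊕b3⊕b5⊕b7⊕b9⊕b11⊕b13⊕b15⊕b17⊕b19⊕b21⊕b23⊕b25⊕b27⊕b29⊕b31 = 0⊕1⊕1⊕0⊕0⊕0⊕0⊕1⊕1⊕1⊕1⊕1⊕0⊕0⊕0⊕1 = 0
s2: b2⊕b3⊕b6⊕b7⊕b10⊕b11⊕b14⊕b15⊕b18⊕b19⊕b22⊕b23⊕b26⊕b27⊕b30⊕b31 = 0⊕1⊕1⊕0⊕1⊕0⊕0⊕1⊕1⊕1⊕0⊕1⊕1⊕0⊕1⊕1 = 0
s4: b4⊕b5⊕b6⊕b7⊕b12⊕b13⊕b14⊕b15⊕b20⊕b21⊕b22⊕b23⊕b28⊕b29⊕b30⊕b31 = 1⊕1⊕1⊕0⊕1⊕0⊕0⊕1⊕0⊕1⊕0⊕1⊕1⊕0⊕1⊕1 = 0
s8: b8⊕b9⊕b10⊕b11⊕b12⊕b13⊕b14⊕b15⊕b24⊕b25⊕b26⊕b27⊕b28⊕b29⊕b30⊕b31 = 1⊕0⊕1⊕0⊕1⊕0⊕0⊕1⊕1⊕0⊕1⊕0⊕1⊕0⊕1⊕1 = 1
s16: b16⊕b17⊕b18⊕b19⊕b20⊕b21⊕b22⊕b23⊕b24⊕b25⊕b26⊕b27⊕b28⊕b29⊕b30⊕b31 = 0⊕1⊕1⊕1⊕0⊕1⊕0⊕1⊕1⊕0⊕1⊕0⊕1⊕0⊕1⊕1 = 0
Syndrome (s16...s1) = 01000 → position 8.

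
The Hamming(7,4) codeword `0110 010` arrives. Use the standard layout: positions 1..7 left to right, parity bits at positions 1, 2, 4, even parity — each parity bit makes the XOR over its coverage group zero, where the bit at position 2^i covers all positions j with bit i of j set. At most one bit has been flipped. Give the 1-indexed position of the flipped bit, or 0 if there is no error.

s1: b1⊕b3⊕b5⊕b7 = 0⊕1⊕0⊕0 = 1
s2: b2⊕b3⊕b6⊕b7 = 1⊕1⊕1⊕0 = 1
s4: b4⊕b5⊕b6⊕b7 = 0⊕0⊕1⊕0 = 1
Syndrome (s4...s1) = 111 → position 7.

7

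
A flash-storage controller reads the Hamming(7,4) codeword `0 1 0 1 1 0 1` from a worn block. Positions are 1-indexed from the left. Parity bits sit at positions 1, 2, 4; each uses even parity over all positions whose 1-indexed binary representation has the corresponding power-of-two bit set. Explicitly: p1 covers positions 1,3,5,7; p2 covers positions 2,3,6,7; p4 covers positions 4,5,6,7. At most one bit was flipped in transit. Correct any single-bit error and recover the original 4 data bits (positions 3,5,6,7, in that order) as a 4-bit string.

s1: b1⊕b3⊕b5⊕b7 = 0⊕0⊕1⊕1 = 0
s2: b2⊕b3⊕b6⊕b7 = 1⊕0⊕0⊕1 = 0
s4: b4⊕b5⊕b6⊕b7 = 1⊕1⊕0⊕1 = 1
Syndrome (s4...s1) = 100 → position 4.
Flip bit 4: corrected codeword = 0100101
Data bits at positions 3,5,6,7: 0101

0101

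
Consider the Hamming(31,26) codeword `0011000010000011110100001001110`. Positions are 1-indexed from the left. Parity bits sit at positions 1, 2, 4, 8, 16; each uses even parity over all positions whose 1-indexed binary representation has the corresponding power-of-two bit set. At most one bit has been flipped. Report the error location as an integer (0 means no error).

0

s1: b1⊕b3⊕b5⊕b7⊕b9⊕b11⊕b13⊕b15⊕b17⊕b19⊕b21⊕b23⊕b25⊕b27⊕b29⊕b31 = 0⊕1⊕0⊕0⊕1⊕0⊕0⊕1⊕1⊕0⊕0⊕0⊕1⊕0⊕1⊕0 = 0
s2: b2⊕b3⊕b6⊕b7⊕b10⊕b11⊕b14⊕b15⊕b18⊕b19⊕b22⊕b23⊕b26⊕b27⊕b30⊕b31 = 0⊕1⊕0⊕0⊕0⊕0⊕0⊕1⊕1⊕0⊕0⊕0⊕0⊕0⊕1⊕0 = 0
s4: b4⊕b5⊕b6⊕b7⊕b12⊕b13⊕b14⊕b15⊕b20⊕b21⊕b22⊕b23⊕b28⊕b29⊕b30⊕b31 = 1⊕0⊕0⊕0⊕0⊕0⊕0⊕1⊕1⊕0⊕0⊕0⊕1⊕1⊕1⊕0 = 0
s8: b8⊕b9⊕b10⊕b11⊕b12⊕b13⊕b14⊕b15⊕b24⊕b25⊕b26⊕b27⊕b28⊕b29⊕b30⊕b31 = 0⊕1⊕0⊕0⊕0⊕0⊕0⊕1⊕0⊕1⊕0⊕0⊕1⊕1⊕1⊕0 = 0
s16: b16⊕b17⊕b18⊕b19⊕b20⊕b21⊕b22⊕b23⊕b24⊕b25⊕b26⊕b27⊕b28⊕b29⊕b30⊕b31 = 1⊕1⊕1⊕0⊕1⊕0⊕0⊕0⊕0⊕1⊕0⊕0⊕1⊕1⊕1⊕0 = 0
Syndrome (s16...s1) = 00000 → position 0 (no error).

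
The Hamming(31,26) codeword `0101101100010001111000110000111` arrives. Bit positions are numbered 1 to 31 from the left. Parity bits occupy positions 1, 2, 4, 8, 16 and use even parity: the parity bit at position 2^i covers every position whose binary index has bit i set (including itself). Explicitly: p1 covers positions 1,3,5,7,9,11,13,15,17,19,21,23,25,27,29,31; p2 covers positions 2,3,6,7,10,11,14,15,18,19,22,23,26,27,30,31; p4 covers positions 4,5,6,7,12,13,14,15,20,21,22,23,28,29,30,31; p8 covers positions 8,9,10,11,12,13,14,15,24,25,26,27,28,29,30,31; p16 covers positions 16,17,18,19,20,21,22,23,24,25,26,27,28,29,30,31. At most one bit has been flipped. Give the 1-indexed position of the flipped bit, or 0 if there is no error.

s1: b1⊕b3⊕b5⊕b7⊕b9⊕b11⊕b13⊕b15⊕b17⊕b19⊕b21⊕b23⊕b25⊕b27⊕b29⊕b31 = 0⊕0⊕1⊕1⊕0⊕0⊕0⊕0⊕1⊕1⊕0⊕1⊕0⊕0⊕1⊕1 = 1
s2: b2⊕b3⊕b6⊕b7⊕b10⊕b11⊕b14⊕b15⊕b18⊕b19⊕b22⊕b23⊕b26⊕b27⊕b30⊕b31 = 1⊕0⊕0⊕1⊕0⊕0⊕0⊕0⊕1⊕1⊕0⊕1⊕0⊕0⊕1⊕1 = 1
s4: b4⊕b5⊕b6⊕b7⊕b12⊕b13⊕b14⊕b15⊕b20⊕b21⊕b22⊕b23⊕b28⊕b29⊕b30⊕b31 = 1⊕1⊕0⊕1⊕1⊕0⊕0⊕0⊕0⊕0⊕0⊕1⊕0⊕1⊕1⊕1 = 0
s8: b8⊕b9⊕b10⊕b11⊕b12⊕b13⊕b14⊕b15⊕b24⊕b25⊕b26⊕b27⊕b28⊕b29⊕b30⊕b31 = 1⊕0⊕0⊕0⊕1⊕0⊕0⊕0⊕1⊕0⊕0⊕0⊕0⊕1⊕1⊕1 = 0
s16: b16⊕b17⊕b18⊕b19⊕b20⊕b21⊕b22⊕b23⊕b24⊕b25⊕b26⊕b27⊕b28⊕b29⊕b30⊕b31 = 1⊕1⊕1⊕1⊕0⊕0⊕0⊕1⊕1⊕0⊕0⊕0⊕0⊕1⊕1⊕1 = 1
Syndrome (s16...s1) = 10011 → position 19.

19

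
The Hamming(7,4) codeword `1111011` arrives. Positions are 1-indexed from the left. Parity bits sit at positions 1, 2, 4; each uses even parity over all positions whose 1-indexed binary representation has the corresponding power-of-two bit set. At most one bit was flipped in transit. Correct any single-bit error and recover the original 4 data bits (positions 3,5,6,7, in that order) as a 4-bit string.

1111

s1: b1⊕b3⊕b5⊕b7 = 1⊕1⊕0⊕1 = 1
s2: b2⊕b3⊕b6⊕b7 = 1⊕1⊕1⊕1 = 0
s4: b4⊕b5⊕b6⊕b7 = 1⊕0⊕1⊕1 = 1
Syndrome (s4...s1) = 101 → position 5.
Flip bit 5: corrected codeword = 1111111
Data bits at positions 3,5,6,7: 1111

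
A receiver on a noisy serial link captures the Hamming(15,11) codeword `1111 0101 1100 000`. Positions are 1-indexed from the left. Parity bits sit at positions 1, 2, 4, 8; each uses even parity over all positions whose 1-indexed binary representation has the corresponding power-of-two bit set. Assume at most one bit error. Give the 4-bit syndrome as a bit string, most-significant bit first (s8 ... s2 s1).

s1: b1⊕b3⊕b5⊕b7⊕b9⊕b11⊕b13⊕b15 = 1⊕1⊕0⊕0⊕1⊕0⊕0⊕0 = 1
s2: b2⊕b3⊕b6⊕b7⊕b10⊕b11⊕b14⊕b15 = 1⊕1⊕1⊕0⊕1⊕0⊕0⊕0 = 0
s4: b4⊕b5⊕b6⊕b7⊕b12⊕b13⊕b14⊕b15 = 1⊕0⊕1⊕0⊕0⊕0⊕0⊕0 = 0
s8: b8⊕b9⊕b10⊕b11⊕b12⊕b13⊕b14⊕b15 = 1⊕1⊕1⊕0⊕0⊕0⊕0⊕0 = 1
Syndrome (s8...s1) = 1001 → position 9.

1001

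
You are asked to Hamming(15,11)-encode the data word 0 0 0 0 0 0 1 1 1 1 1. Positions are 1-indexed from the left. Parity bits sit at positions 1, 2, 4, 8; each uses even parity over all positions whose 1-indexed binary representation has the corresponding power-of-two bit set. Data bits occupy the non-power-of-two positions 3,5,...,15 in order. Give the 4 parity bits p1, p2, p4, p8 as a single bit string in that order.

1101

Place data bits at non-power-of-two positions: b3=0, b5=0, b6=0, b7=0, b9=0, b10=0, b11=1, b12=1, b13=1, b14=1, b15=1.
p1 = XOR of data positions {3,5,7,9,11,13,15} = 0⊕0⊕0⊕0⊕1⊕1⊕1 = 1
p2 = XOR of data positions {3,6,7,10,11,14,15} = 0⊕0⊕0⊕0⊕1⊕1⊕1 = 1
p4 = XOR of data positions {5,6,7,12,13,14,15} = 0⊕0⊕0⊕1⊕1⊕1⊕1 = 0
p8 = XOR of data positions {9,10,11,12,13,14,15} = 0⊕0⊕1⊕1⊕1⊕1⊕1 = 1
Parity bits p1,p2,p4,p8 = 1101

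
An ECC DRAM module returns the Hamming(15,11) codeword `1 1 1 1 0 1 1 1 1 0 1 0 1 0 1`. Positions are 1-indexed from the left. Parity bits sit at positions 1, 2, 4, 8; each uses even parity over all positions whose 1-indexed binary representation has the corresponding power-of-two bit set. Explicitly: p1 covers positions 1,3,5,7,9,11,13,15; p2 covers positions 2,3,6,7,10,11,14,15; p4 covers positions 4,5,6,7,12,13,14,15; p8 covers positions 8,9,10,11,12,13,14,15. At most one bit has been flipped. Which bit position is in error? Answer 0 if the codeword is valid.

13

s1: b1⊕b3⊕b5⊕b7⊕b9⊕b11⊕b13⊕b15 = 1⊕1⊕0⊕1⊕1⊕1⊕1⊕1 = 1
s2: b2⊕b3⊕b6⊕b7⊕b10⊕b11⊕b14⊕b15 = 1⊕1⊕1⊕1⊕0⊕1⊕0⊕1 = 0
s4: b4⊕b5⊕b6⊕b7⊕b12⊕b13⊕b14⊕b15 = 1⊕0⊕1⊕1⊕0⊕1⊕0⊕1 = 1
s8: b8⊕b9⊕b10⊕b11⊕b12⊕b13⊕b14⊕b15 = 1⊕1⊕0⊕1⊕0⊕1⊕0⊕1 = 1
Syndrome (s8...s1) = 1101 → position 13.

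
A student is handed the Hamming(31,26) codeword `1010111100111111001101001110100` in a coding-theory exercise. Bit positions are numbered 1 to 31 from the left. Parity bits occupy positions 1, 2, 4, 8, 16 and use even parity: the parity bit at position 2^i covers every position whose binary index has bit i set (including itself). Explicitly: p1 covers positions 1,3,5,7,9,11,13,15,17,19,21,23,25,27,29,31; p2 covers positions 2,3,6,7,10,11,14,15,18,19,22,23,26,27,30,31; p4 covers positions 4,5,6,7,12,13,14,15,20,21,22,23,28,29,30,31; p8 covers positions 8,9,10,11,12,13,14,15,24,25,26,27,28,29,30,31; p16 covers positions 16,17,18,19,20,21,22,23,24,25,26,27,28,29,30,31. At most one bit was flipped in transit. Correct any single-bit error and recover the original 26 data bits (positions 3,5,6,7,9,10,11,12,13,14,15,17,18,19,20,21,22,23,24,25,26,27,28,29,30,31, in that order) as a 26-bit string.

11110011111001101001110100

s1: b1⊕b3⊕b5⊕b7⊕b9⊕b11⊕b13⊕b15⊕b17⊕b19⊕b21⊕b23⊕b25⊕b27⊕b29⊕b31 = 1⊕1⊕1⊕1⊕0⊕1⊕1⊕1⊕0⊕1⊕0⊕0⊕1⊕1⊕1⊕0 = 1
s2: b2⊕b3⊕b6⊕b7⊕b10⊕b11⊕b14⊕b15⊕b18⊕b19⊕b22⊕b23⊕b26⊕b27⊕b30⊕b31 = 0⊕1⊕1⊕1⊕0⊕1⊕1⊕1⊕0⊕1⊕1⊕0⊕1⊕1⊕0⊕0 = 0
s4: b4⊕b5⊕b6⊕b7⊕b12⊕b13⊕b14⊕b15⊕b20⊕b21⊕b22⊕b23⊕b28⊕b29⊕b30⊕b31 = 0⊕1⊕1⊕1⊕1⊕1⊕1⊕1⊕1⊕0⊕1⊕0⊕0⊕1⊕0⊕0 = 0
s8: b8⊕b9⊕b10⊕b11⊕b12⊕b13⊕b14⊕b15⊕b24⊕b25⊕b26⊕b27⊕b28⊕b29⊕b30⊕b31 = 1⊕0⊕0⊕1⊕1⊕1⊕1⊕1⊕0⊕1⊕1⊕1⊕0⊕1⊕0⊕0 = 0
s16: b16⊕b17⊕b18⊕b19⊕b20⊕b21⊕b22⊕b23⊕b24⊕b25⊕b26⊕b27⊕b28⊕b29⊕b30⊕b31 = 1⊕0⊕0⊕1⊕1⊕0⊕1⊕0⊕0⊕1⊕1⊕1⊕0⊕1⊕0⊕0 = 0
Syndrome (s16...s1) = 00001 → position 1.
Flip bit 1: corrected codeword = 0010111100111111001101001110100
Data bits at positions 3,5,6,7,9,10,11,12,13,14,15,17,18,19,20,21,22,23,24,25,26,27,28,29,30,31: 11110011111001101001110100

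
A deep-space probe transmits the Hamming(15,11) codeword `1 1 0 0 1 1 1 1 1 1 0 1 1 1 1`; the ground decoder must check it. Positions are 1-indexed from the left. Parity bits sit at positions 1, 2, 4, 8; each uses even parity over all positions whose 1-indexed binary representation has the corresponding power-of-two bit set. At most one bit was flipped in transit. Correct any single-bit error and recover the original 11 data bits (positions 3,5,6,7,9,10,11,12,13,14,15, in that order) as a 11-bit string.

01111100111

s1: b1⊕b3⊕b5⊕b7⊕b9⊕b11⊕b13⊕b15 = 1⊕0⊕1⊕1⊕1⊕0⊕1⊕1 = 0
s2: b2⊕b3⊕b6⊕b7⊕b10⊕b11⊕b14⊕b15 = 1⊕0⊕1⊕1⊕1⊕0⊕1⊕1 = 0
s4: b4⊕b5⊕b6⊕b7⊕b12⊕b13⊕b14⊕b15 = 0⊕1⊕1⊕1⊕1⊕1⊕1⊕1 = 1
s8: b8⊕b9⊕b10⊕b11⊕b12⊕b13⊕b14⊕b15 = 1⊕1⊕1⊕0⊕1⊕1⊕1⊕1 = 1
Syndrome (s8...s1) = 1100 → position 12.
Flip bit 12: corrected codeword = 110011111100111
Data bits at positions 3,5,6,7,9,10,11,12,13,14,15: 01111100111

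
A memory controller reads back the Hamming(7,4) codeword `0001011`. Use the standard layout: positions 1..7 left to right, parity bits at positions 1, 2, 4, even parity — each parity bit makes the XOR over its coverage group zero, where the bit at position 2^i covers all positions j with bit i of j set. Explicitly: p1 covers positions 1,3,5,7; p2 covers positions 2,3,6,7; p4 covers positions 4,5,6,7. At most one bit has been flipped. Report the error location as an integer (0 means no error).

5

s1: b1⊕b3⊕b5⊕b7 = 0⊕0⊕0⊕1 = 1
s2: b2⊕b3⊕b6⊕b7 = 0⊕0⊕1⊕1 = 0
s4: b4⊕b5⊕b6⊕b7 = 1⊕0⊕1⊕1 = 1
Syndrome (s4...s1) = 101 → position 5.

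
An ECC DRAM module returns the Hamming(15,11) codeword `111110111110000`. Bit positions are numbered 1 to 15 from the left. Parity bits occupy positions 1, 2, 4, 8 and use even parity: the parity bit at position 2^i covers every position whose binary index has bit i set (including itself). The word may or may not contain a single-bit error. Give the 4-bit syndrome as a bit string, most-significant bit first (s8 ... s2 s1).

0110

s1: b1⊕b3⊕b5⊕b7⊕b9⊕b11⊕b13⊕b15 = 1⊕1⊕1⊕1⊕1⊕1⊕0⊕0 = 0
s2: b2⊕b3⊕b6⊕b7⊕b10⊕b11⊕b14⊕b15 = 1⊕1⊕0⊕1⊕1⊕1⊕0⊕0 = 1
s4: b4⊕b5⊕b6⊕b7⊕b12⊕b13⊕b14⊕b15 = 1⊕1⊕0⊕1⊕0⊕0⊕0⊕0 = 1
s8: b8⊕b9⊕b10⊕b11⊕b12⊕b13⊕b14⊕b15 = 1⊕1⊕1⊕1⊕0⊕0⊕0⊕0 = 0
Syndrome (s8...s1) = 0110 → position 6.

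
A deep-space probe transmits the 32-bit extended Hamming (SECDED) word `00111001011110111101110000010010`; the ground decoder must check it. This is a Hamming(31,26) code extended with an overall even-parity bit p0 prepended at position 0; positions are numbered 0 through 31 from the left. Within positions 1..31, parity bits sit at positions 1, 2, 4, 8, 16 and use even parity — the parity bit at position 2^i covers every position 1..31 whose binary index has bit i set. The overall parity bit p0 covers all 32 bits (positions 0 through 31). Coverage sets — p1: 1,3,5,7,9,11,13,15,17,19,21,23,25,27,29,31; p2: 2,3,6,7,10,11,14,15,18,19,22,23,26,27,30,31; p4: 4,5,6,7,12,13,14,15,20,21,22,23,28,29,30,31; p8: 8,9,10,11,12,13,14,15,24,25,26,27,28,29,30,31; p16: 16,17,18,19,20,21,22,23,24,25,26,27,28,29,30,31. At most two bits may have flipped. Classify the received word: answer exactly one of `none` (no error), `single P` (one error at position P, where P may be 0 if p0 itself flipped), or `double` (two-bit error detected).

single 17

s1: b1⊕b3⊕b5⊕b7⊕b9⊕b11⊕b13⊕b15⊕b17⊕b19⊕b21⊕b23⊕b25⊕b27⊕b29⊕b31 = 0⊕1⊕0⊕1⊕1⊕1⊕0⊕1⊕1⊕1⊕1⊕0⊕0⊕1⊕0⊕0 = 1
s2: b2⊕b3⊕b6⊕b7⊕b10⊕b11⊕b14⊕b15⊕b18⊕b19⊕b22⊕b23⊕b26⊕b27⊕b30⊕b31 = 1⊕1⊕0⊕1⊕1⊕1⊕1⊕1⊕0⊕1⊕0⊕0⊕0⊕1⊕1⊕0 = 0
s4: b4⊕b5⊕b6⊕b7⊕b12⊕b13⊕b14⊕b15⊕b20⊕b21⊕b22⊕b23⊕b28⊕b29⊕b30⊕b31 = 1⊕0⊕0⊕1⊕1⊕0⊕1⊕1⊕1⊕1⊕0⊕0⊕0⊕0⊕1⊕0 = 0
s8: b8⊕b9⊕b10⊕b11⊕b12⊕b13⊕b14⊕b15⊕b24⊕b25⊕b26⊕b27⊕b28⊕b29⊕b30⊕b31 = 0⊕1⊕1⊕1⊕1⊕0⊕1⊕1⊕0⊕0⊕0⊕1⊕0⊕0⊕1⊕0 = 0
s16: b16⊕b17⊕b18⊕b19⊕b20⊕b21⊕b22⊕b23⊕b24⊕b25⊕b26⊕b27⊕b28⊕b29⊕b30⊕b31 = 1⊕1⊕0⊕1⊕1⊕1⊕0⊕0⊕0⊕0⊕0⊕1⊕0⊕0⊕1⊕0 = 1
Syndrome (s16...s1) = 10001 → position 17.
Overall parity (XOR of all 32 bits, including p0): 0⊕0⊕1⊕1⊕1⊕0⊕0⊕1⊕0⊕1⊕1⊕1⊕1⊕0⊕1⊕1⊕1⊕1⊕0⊕1⊕1⊕1⊕0⊕0⊕0⊕0⊕0⊕1⊕0⊕0⊕1⊕0 = 1
Overall=1, syndrome position=17 → single-bit error at position 17.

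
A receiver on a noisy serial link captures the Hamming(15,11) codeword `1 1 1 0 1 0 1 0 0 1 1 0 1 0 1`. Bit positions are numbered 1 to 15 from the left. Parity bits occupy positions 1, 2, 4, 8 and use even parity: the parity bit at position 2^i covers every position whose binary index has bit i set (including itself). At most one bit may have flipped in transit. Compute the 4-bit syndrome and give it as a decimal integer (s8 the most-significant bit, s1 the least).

s1: b1⊕b3⊕b5⊕b7⊕b9⊕b11⊕b13⊕b15 = 1⊕1⊕1⊕1⊕0⊕1⊕1⊕1 = 1
s2: b2⊕b3⊕b6⊕b7⊕b10⊕b11⊕b14⊕b15 = 1⊕1⊕0⊕1⊕1⊕1⊕0⊕1 = 0
s4: b4⊕b5⊕b6⊕b7⊕b12⊕b13⊕b14⊕b15 = 0⊕1⊕0⊕1⊕0⊕1⊕0⊕1 = 0
s8: b8⊕b9⊕b10⊕b11⊕b12⊕b13⊕b14⊕b15 = 0⊕0⊕1⊕1⊕0⊕1⊕0⊕1 = 0
Syndrome (s8...s1) = 0001 → position 1.

1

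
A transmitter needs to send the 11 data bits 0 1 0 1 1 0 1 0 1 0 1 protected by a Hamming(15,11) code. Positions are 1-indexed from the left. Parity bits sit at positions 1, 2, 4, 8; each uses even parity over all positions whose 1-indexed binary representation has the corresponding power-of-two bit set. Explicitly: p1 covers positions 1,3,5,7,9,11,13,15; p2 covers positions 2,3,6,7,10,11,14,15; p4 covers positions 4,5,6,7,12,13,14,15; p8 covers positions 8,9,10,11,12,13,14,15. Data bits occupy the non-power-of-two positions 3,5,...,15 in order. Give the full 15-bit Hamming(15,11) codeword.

010010101010101

Place data bits at non-power-of-two positions: b3=0, b5=1, b6=0, b7=1, b9=1, b10=0, b11=1, b12=0, b13=1, b14=0, b15=1.
p1 = XOR of data positions {3,5,7,9,11,13,15} = 0⊕1⊕1⊕1⊕1⊕1⊕1 = 0
p2 = XOR of data positions {3,6,7,10,11,14,15} = 0⊕0⊕1⊕0⊕1⊕0⊕1 = 1
p4 = XOR of data positions {5,6,7,12,13,14,15} = 1⊕0⊕1⊕0⊕1⊕0⊕1 = 0
p8 = XOR of data positions {9,10,11,12,13,14,15} = 1⊕0⊕1⊕0⊕1⊕0⊕1 = 0
Codeword b1..b15 = 010010101010101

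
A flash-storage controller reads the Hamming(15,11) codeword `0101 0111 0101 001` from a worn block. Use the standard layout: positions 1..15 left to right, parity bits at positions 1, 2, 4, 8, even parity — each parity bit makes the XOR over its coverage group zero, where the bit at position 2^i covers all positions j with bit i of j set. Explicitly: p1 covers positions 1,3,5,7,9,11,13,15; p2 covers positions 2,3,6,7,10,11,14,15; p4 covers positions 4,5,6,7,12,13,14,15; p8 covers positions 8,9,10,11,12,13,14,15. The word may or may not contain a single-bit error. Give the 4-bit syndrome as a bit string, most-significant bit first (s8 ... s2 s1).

s1: b1⊕b3⊕b5⊕b7⊕b9⊕b11⊕b13⊕b15 = 0⊕0⊕0⊕1⊕0⊕0⊕0⊕1 = 0
s2: b2⊕b3⊕b6⊕b7⊕b10⊕b11⊕b14⊕b15 = 1⊕0⊕1⊕1⊕1⊕0⊕0⊕1 = 1
s4: b4⊕b5⊕b6⊕b7⊕b12⊕b13⊕b14⊕b15 = 1⊕0⊕1⊕1⊕1⊕0⊕0⊕1 = 1
s8: b8⊕b9⊕b10⊕b11⊕b12⊕b13⊕b14⊕b15 = 1⊕0⊕1⊕0⊕1⊕0⊕0⊕1 = 0
Syndrome (s8...s1) = 0110 → position 6.

0110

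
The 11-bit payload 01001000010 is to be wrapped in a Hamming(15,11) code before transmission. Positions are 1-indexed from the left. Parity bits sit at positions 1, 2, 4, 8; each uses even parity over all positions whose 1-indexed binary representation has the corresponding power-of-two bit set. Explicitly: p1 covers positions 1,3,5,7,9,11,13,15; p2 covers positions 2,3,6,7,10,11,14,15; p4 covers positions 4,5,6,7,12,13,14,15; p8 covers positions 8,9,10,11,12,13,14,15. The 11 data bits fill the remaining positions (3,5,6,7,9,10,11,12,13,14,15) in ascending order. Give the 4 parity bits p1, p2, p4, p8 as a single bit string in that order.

Place data bits at non-power-of-two positions: b3=0, b5=1, b6=0, b7=0, b9=1, b10=0, b11=0, b12=0, b13=0, b14=1, b15=0.
p1 = XOR of data positions {3,5,7,9,11,13,15} = 0⊕1⊕0⊕1⊕0⊕0⊕0 = 0
p2 = XOR of data positions {3,6,7,10,11,14,15} = 0⊕0⊕0⊕0⊕0⊕1⊕0 = 1
p4 = XOR of data positions {5,6,7,12,13,14,15} = 1⊕0⊕0⊕0⊕0⊕1⊕0 = 0
p8 = XOR of data positions {9,10,11,12,13,14,15} = 1⊕0⊕0⊕0⊕0⊕1⊕0 = 0
Parity bits p1,p2,p4,p8 = 0100

0100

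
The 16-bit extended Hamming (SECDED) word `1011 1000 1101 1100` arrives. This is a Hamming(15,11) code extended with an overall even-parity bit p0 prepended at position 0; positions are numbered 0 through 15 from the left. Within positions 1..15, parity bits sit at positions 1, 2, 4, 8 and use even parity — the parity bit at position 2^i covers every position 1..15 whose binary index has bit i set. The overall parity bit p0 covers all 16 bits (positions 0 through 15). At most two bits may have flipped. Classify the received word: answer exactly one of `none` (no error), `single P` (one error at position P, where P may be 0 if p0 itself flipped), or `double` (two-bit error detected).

single 14

s1: b1⊕b3⊕b5⊕b7⊕b9⊕b11⊕b13⊕b15 = 0⊕1⊕0⊕0⊕1⊕1⊕1⊕0 = 0
s2: b2⊕b3⊕b6⊕b7⊕b10⊕b11⊕b14⊕b15 = 1⊕1⊕0⊕0⊕0⊕1⊕0⊕0 = 1
s4: b4⊕b5⊕b6⊕b7⊕b12⊕b13⊕b14⊕b15 = 1⊕0⊕0⊕0⊕1⊕1⊕0⊕0 = 1
s8: b8⊕b9⊕b10⊕b11⊕b12⊕b13⊕b14⊕b15 = 1⊕1⊕0⊕1⊕1⊕1⊕0⊕0 = 1
Syndrome (s8...s1) = 1110 → position 14.
Overall parity (XOR of all 16 bits, including p0): 1⊕0⊕1⊕1⊕1⊕0⊕0⊕0⊕1⊕1⊕0⊕1⊕1⊕1⊕0⊕0 = 1
Overall=1, syndrome position=14 → single-bit error at position 14.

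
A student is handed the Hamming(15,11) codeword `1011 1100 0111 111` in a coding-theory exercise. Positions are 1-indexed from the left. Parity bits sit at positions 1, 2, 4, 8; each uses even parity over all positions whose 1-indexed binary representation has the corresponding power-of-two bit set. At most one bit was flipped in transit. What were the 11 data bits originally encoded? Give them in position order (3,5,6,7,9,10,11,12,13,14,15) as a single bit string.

11100111111

s1: b1⊕b3⊕b5⊕b7⊕b9⊕b11⊕b13⊕b15 = 1⊕1⊕1⊕0⊕0⊕1⊕1⊕1 = 0
s2: b2⊕b3⊕b6⊕b7⊕b10⊕b11⊕b14⊕b15 = 0⊕1⊕1⊕0⊕1⊕1⊕1⊕1 = 0
s4: b4⊕b5⊕b6⊕b7⊕b12⊕b13⊕b14⊕b15 = 1⊕1⊕1⊕0⊕1⊕1⊕1⊕1 = 1
s8: b8⊕b9⊕b10⊕b11⊕b12⊕b13⊕b14⊕b15 = 0⊕0⊕1⊕1⊕1⊕1⊕1⊕1 = 0
Syndrome (s8...s1) = 0100 → position 4.
Flip bit 4: corrected codeword = 101011000111111
Data bits at positions 3,5,6,7,9,10,11,12,13,14,15: 11100111111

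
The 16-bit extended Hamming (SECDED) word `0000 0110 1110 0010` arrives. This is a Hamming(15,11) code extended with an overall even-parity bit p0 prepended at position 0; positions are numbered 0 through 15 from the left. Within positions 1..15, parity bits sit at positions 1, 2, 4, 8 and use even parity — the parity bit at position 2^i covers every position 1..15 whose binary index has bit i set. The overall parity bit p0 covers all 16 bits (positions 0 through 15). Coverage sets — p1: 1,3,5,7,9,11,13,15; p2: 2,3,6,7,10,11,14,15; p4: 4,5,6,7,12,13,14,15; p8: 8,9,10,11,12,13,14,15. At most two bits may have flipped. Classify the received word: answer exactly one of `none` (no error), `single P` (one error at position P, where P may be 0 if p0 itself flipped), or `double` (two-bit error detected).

double

s1: b1⊕b3⊕b5⊕b7⊕b9⊕b11⊕b13⊕b15 = 0⊕0⊕1⊕0⊕1⊕0⊕0⊕0 = 0
s2: b2⊕b3⊕b6⊕b7⊕b10⊕b11⊕b14⊕b15 = 0⊕0⊕1⊕0⊕1⊕0⊕1⊕0 = 1
s4: b4⊕b5⊕b6⊕b7⊕b12⊕b13⊕b14⊕b15 = 0⊕1⊕1⊕0⊕0⊕0⊕1⊕0 = 1
s8: b8⊕b9⊕b10⊕b11⊕b12⊕b13⊕b14⊕b15 = 1⊕1⊕1⊕0⊕0⊕0⊕1⊕0 = 0
Syndrome (s8...s1) = 0110 → position 6.
Overall parity (XOR of all 16 bits, including p0): 0⊕0⊕0⊕0⊕0⊕1⊕1⊕0⊕1⊕1⊕1⊕0⊕0⊕0⊕1⊕0 = 0
Overall=0, syndrome position=6 → double-bit error detected (uncorrectable).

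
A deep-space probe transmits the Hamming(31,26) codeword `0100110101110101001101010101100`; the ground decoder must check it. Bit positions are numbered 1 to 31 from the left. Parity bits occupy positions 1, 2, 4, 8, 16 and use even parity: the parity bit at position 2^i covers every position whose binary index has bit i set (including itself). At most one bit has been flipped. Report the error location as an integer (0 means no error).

8

s1: b1⊕b3⊕b5⊕b7⊕b9⊕b11⊕b13⊕b15⊕b17⊕b19⊕b21⊕b23⊕b25⊕b27⊕b29⊕b31 = 0⊕0⊕1⊕0⊕0⊕1⊕0⊕0⊕0⊕1⊕0⊕0⊕0⊕0⊕1⊕0 = 0
s2: b2⊕b3⊕b6⊕b7⊕b10⊕b11⊕b14⊕b15⊕b18⊕b19⊕b22⊕b23⊕b26⊕b27⊕b30⊕b31 = 1⊕0⊕1⊕0⊕1⊕1⊕1⊕0⊕0⊕1⊕1⊕0⊕1⊕0⊕0⊕0 = 0
s4: b4⊕b5⊕b6⊕b7⊕b12⊕b13⊕b14⊕b15⊕b20⊕b21⊕b22⊕b23⊕b28⊕b29⊕b30⊕b31 = 0⊕1⊕1⊕0⊕1⊕0⊕1⊕0⊕1⊕0⊕1⊕0⊕1⊕1⊕0⊕0 = 0
s8: b8⊕b9⊕b10⊕b11⊕b12⊕b13⊕b14⊕b15⊕b24⊕b25⊕b26⊕b27⊕b28⊕b29⊕b30⊕b31 = 1⊕0⊕1⊕1⊕1⊕0⊕1⊕0⊕1⊕0⊕1⊕0⊕1⊕1⊕0⊕0 = 1
s16: b16⊕b17⊕b18⊕b19⊕b20⊕b21⊕b22⊕b23⊕b24⊕b25⊕b26⊕b27⊕b28⊕b29⊕b30⊕b31 = 1⊕0⊕0⊕1⊕1⊕0⊕1⊕0⊕1⊕0⊕1⊕0⊕1⊕1⊕0⊕0 = 0
Syndrome (s16...s1) = 01000 → position 8.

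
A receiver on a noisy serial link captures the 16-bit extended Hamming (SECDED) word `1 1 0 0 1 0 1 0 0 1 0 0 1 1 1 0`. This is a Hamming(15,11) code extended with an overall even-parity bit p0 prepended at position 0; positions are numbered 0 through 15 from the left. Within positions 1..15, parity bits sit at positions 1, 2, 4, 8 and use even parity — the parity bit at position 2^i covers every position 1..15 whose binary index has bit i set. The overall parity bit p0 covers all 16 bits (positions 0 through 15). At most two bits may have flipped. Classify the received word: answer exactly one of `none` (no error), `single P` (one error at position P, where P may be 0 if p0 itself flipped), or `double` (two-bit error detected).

double

s1: b1⊕b3⊕b5⊕b7⊕b9⊕b11⊕b13⊕b15 = 1⊕0⊕0⊕0⊕1⊕0⊕1⊕0 = 1
s2: b2⊕b3⊕b6⊕b7⊕b10⊕b11⊕b14⊕b15 = 0⊕0⊕1⊕0⊕0⊕0⊕1⊕0 = 0
s4: b4⊕b5⊕b6⊕b7⊕b12⊕b13⊕b14⊕b15 = 1⊕0⊕1⊕0⊕1⊕1⊕1⊕0 = 1
s8: b8⊕b9⊕b10⊕b11⊕b12⊕b13⊕b14⊕b15 = 0⊕1⊕0⊕0⊕1⊕1⊕1⊕0 = 0
Syndrome (s8...s1) = 0101 → position 5.
Overall parity (XOR of all 16 bits, including p0): 1⊕1⊕0⊕0⊕1⊕0⊕1⊕0⊕0⊕1⊕0⊕0⊕1⊕1⊕1⊕0 = 0
Overall=0, syndrome position=5 → double-bit error detected (uncorrectable).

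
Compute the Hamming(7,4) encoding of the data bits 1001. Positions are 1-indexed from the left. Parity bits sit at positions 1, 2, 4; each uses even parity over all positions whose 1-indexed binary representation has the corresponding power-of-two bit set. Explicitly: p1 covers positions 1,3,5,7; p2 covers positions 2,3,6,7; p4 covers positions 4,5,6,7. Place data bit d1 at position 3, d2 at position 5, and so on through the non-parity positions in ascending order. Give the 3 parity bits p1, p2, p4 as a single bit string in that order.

001

Place data bits at non-power-of-two positions: b3=1, b5=0, b6=0, b7=1.
p1 = XOR of data positions {3,5,7} = 1⊕0⊕1 = 0
p2 = XOR of data positions {3,6,7} = 1⊕0⊕1 = 0
p4 = XOR of data positions {5,6,7} = 0⊕0⊕1 = 1
Parity bits p1,p2,p4 = 001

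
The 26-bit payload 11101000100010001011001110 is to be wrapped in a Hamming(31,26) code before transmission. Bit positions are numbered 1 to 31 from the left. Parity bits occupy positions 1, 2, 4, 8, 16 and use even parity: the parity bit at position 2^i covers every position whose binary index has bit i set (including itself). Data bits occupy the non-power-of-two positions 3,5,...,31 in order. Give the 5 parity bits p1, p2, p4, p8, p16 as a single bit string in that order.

01111

Place data bits at non-power-of-two positions: b3=1, b5=1, b6=1, b7=0, b9=1, b10=0, b11=0, b12=0, b13=1, b14=0, b15=0, b17=0, b18=1, b19=0, b20=0, b21=0, b22=1, b23=0, b24=1, b25=1, b26=0, b27=0, b28=1, b29=1, b30=1, b31=0.
p1 = XOR of data positions {3,5,7,9,11,13,15,17,19,21,23,25,27,29,31} = 1⊕1⊕0⊕1⊕0⊕1⊕0⊕0⊕0⊕0⊕0⊕1⊕0⊕1⊕0 = 0
p2 = XOR of data positions {3,6,7,10,11,14,15,18,19,22,23,26,27,30,31} = 1⊕1⊕0⊕0⊕0⊕0⊕0⊕1⊕0⊕1⊕0⊕0⊕0⊕1⊕0 = 1
p4 = XOR of data positions {5,6,7,12,13,14,15,20,21,22,23,28,29,30,31} = 1⊕1⊕0⊕0⊕1⊕0⊕0⊕0⊕0⊕1⊕0⊕1⊕1⊕1⊕0 = 1
p8 = XOR of data positions {9,10,11,12,13,14,15,24,25,26,27,28,29,30,31} = 1⊕0⊕0⊕0⊕1⊕0⊕0⊕1⊕1⊕0⊕0⊕1⊕1⊕1⊕0 = 1
p16 = XOR of data positions {17,18,19,20,21,22,23,24,25,26,27,28,29,30,31} = 0⊕1⊕0⊕0⊕0⊕1⊕0⊕1⊕1⊕0⊕0⊕1⊕1⊕1⊕0 = 1
Parity bits p1,p2,p4,p8,p16 = 01111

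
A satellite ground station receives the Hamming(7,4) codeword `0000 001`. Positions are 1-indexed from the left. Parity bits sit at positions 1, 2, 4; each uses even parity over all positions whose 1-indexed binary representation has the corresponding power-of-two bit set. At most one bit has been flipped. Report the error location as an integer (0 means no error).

7

s1: b1⊕b3⊕b5⊕b7 = 0⊕0⊕0⊕1 = 1
s2: b2⊕b3⊕b6⊕b7 = 0⊕0⊕0⊕1 = 1
s4: b4⊕b5⊕b6⊕b7 = 0⊕0⊕0⊕1 = 1
Syndrome (s4...s1) = 111 → position 7.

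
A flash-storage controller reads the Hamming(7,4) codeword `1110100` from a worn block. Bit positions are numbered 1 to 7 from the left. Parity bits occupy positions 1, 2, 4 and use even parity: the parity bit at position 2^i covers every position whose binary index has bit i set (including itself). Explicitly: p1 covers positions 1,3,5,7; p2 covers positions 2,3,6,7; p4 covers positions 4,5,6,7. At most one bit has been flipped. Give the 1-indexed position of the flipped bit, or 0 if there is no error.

s1: b1⊕b3⊕b5⊕b7 = 1⊕1⊕1⊕0 = 1
s2: b2⊕b3⊕b6⊕b7 = 1⊕1⊕0⊕0 = 0
s4: b4⊕b5⊕b6⊕b7 = 0⊕1⊕0⊕0 = 1
Syndrome (s4...s1) = 101 → position 5.

5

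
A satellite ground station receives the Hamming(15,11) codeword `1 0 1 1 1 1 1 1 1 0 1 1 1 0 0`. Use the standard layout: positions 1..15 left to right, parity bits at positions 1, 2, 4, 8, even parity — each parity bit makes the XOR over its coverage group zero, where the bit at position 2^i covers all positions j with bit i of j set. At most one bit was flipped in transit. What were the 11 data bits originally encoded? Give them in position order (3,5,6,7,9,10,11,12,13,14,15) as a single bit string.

s1: b1⊕b3⊕b5⊕b7⊕b9⊕b11⊕b13⊕b15 = 1⊕1⊕1⊕1⊕1⊕1⊕1⊕0 = 1
s2: b2⊕b3⊕b6⊕b7⊕b10⊕b11⊕b14⊕b15 = 0⊕1⊕1⊕1⊕0⊕1⊕0⊕0 = 0
s4: b4⊕b5⊕b6⊕b7⊕b12⊕b13⊕b14⊕b15 = 1⊕1⊕1⊕1⊕1⊕1⊕0⊕0 = 0
s8: b8⊕b9⊕b10⊕b11⊕b12⊕b13⊕b14⊕b15 = 1⊕1⊕0⊕1⊕1⊕1⊕0⊕0 = 1
Syndrome (s8...s1) = 1001 → position 9.
Flip bit 9: corrected codeword = 101111110011100
Data bits at positions 3,5,6,7,9,10,11,12,13,14,15: 11110011100

11110011100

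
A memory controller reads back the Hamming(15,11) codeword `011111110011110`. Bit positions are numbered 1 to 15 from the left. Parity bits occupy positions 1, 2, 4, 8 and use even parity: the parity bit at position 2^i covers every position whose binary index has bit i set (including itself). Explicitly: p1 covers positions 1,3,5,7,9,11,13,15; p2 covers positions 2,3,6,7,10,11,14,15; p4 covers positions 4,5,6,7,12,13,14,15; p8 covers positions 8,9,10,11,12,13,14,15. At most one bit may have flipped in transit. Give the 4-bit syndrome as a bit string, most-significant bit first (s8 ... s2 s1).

s1: b1⊕b3⊕b5⊕b7⊕b9⊕b11⊕b13⊕b15 = 0⊕1⊕1⊕1⊕0⊕1⊕1⊕0 = 1
s2: b2⊕b3⊕b6⊕b7⊕b10⊕b11⊕b14⊕b15 = 1⊕1⊕1⊕1⊕0⊕1⊕1⊕0 = 0
s4: b4⊕b5⊕b6⊕b7⊕b12⊕b13⊕b14⊕b15 = 1⊕1⊕1⊕1⊕1⊕1⊕1⊕0 = 1
s8: b8⊕b9⊕b10⊕b11⊕b12⊕b13⊕b14⊕b15 = 1⊕0⊕0⊕1⊕1⊕1⊕1⊕0 = 1
Syndrome (s8...s1) = 1101 → position 13.

1101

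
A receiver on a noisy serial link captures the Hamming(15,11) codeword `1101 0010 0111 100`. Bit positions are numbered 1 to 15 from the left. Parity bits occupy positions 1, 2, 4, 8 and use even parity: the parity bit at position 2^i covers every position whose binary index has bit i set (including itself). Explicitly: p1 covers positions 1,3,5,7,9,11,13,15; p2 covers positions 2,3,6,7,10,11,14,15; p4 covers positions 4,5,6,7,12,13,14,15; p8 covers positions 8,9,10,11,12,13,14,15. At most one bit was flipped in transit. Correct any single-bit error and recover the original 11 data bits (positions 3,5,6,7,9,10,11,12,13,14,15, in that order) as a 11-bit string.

s1: b1⊕b3⊕b5⊕b7⊕b9⊕b11⊕b13⊕b15 = 1⊕0⊕0⊕1⊕0⊕1⊕1⊕0 = 0
s2: b2⊕b3⊕b6⊕b7⊕b10⊕b11⊕b14⊕b15 = 1⊕0⊕0⊕1⊕1⊕1⊕0⊕0 = 0
s4: b4⊕b5⊕b6⊕b7⊕b12⊕b13⊕b14⊕b15 = 1⊕0⊕0⊕1⊕1⊕1⊕0⊕0 = 0
s8: b8⊕b9⊕b10⊕b11⊕b12⊕b13⊕b14⊕b15 = 0⊕0⊕1⊕1⊕1⊕1⊕0⊕0 = 0
Syndrome (s8...s1) = 0000 → position 0 (no error).
No correction needed.
Data bits at positions 3,5,6,7,9,10,11,12,13,14,15: 00010111100

00010111100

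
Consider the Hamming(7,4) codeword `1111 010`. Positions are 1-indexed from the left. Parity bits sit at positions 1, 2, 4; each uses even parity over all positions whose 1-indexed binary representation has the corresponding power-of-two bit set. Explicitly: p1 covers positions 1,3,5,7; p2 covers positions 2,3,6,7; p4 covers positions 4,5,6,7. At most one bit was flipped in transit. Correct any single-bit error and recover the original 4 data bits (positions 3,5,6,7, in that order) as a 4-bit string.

s1: b1⊕b3⊕b5⊕b7 = 1⊕1⊕0⊕0 = 0
s2: b2⊕b3⊕b6⊕b7 = 1⊕1⊕1⊕0 = 1
s4: b4⊕b5⊕b6⊕b7 = 1⊕0⊕1⊕0 = 0
Syndrome (s4...s1) = 010 → position 2.
Flip bit 2: corrected codeword = 1011010
Data bits at positions 3,5,6,7: 1010

1010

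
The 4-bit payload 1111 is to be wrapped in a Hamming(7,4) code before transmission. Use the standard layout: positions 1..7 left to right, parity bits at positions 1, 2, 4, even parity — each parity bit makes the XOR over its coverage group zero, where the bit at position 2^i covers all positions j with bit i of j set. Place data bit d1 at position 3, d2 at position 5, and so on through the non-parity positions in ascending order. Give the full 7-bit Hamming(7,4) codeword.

1111111

Place data bits at non-power-of-two positions: b3=1, b5=1, b6=1, b7=1.
p1 = XOR of data positions {3,5,7} = 1⊕1⊕1 = 1
p2 = XOR of data positions {3,6,7} = 1⊕1⊕1 = 1
p4 = XOR of data positions {5,6,7} = 1⊕1⊕1 = 1
Codeword b1..b7 = 1111111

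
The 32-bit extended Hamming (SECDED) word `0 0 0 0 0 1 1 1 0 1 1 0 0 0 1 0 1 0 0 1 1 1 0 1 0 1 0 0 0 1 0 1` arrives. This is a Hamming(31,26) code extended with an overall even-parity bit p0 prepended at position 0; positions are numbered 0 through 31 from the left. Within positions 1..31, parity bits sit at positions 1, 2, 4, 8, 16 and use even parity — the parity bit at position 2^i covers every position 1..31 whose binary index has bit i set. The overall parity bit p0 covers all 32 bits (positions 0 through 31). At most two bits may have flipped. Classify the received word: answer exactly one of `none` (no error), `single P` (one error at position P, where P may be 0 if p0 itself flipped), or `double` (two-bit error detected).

double

s1: b1⊕b3⊕b5⊕b7⊕b9⊕b11⊕b13⊕b15⊕b17⊕b19⊕b21⊕b23⊕b25⊕b27⊕b29⊕b31 = 0⊕0⊕1⊕1⊕1⊕0⊕0⊕0⊕0⊕1⊕1⊕1⊕1⊕0⊕1⊕1 = 1
s2: b2⊕b3⊕b6⊕b7⊕b10⊕b11⊕b14⊕b15⊕b18⊕b19⊕b22⊕b23⊕b26⊕b27⊕b30⊕b31 = 0⊕0⊕1⊕1⊕1⊕0⊕1⊕0⊕0⊕1⊕0⊕1⊕0⊕0⊕0⊕1 = 1
s4: b4⊕b5⊕b6⊕b7⊕b12⊕b13⊕b14⊕b15⊕b20⊕b21⊕b22⊕b23⊕b28⊕b29⊕b30⊕b31 = 0⊕1⊕1⊕1⊕0⊕0⊕1⊕0⊕1⊕1⊕0⊕1⊕0⊕1⊕0⊕1 = 1
s8: b8⊕b9⊕b10⊕b11⊕b12⊕b13⊕b14⊕b15⊕b24⊕b25⊕b26⊕b27⊕b28⊕b29⊕b30⊕b31 = 0⊕1⊕1⊕0⊕0⊕0⊕1⊕0⊕0⊕1⊕0⊕0⊕0⊕1⊕0⊕1 = 0
s16: b16⊕b17⊕b18⊕b19⊕b20⊕b21⊕b22⊕b23⊕b24⊕b25⊕b26⊕b27⊕b28⊕b29⊕b30⊕b31 = 1⊕0⊕0⊕1⊕1⊕1⊕0⊕1⊕0⊕1⊕0⊕0⊕0⊕1⊕0⊕1 = 0
Syndrome (s16...s1) = 00111 → position 7.
Overall parity (XOR of all 32 bits, including p0): 0⊕0⊕0⊕0⊕0⊕1⊕1⊕1⊕0⊕1⊕1⊕0⊕0⊕0⊕1⊕0⊕1⊕0⊕0⊕1⊕1⊕1⊕0⊕1⊕0⊕1⊕0⊕0⊕0⊕1⊕0⊕1 = 0
Overall=0, syndrome position=7 → double-bit error detected (uncorrectable).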